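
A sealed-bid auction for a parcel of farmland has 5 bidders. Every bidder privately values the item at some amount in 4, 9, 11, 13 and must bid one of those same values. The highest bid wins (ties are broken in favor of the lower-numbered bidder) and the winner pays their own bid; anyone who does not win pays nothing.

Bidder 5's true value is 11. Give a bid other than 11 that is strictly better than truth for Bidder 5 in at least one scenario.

9

Suppose Bidder 1 bids 4, Bidder 2 bids 4, Bidder 3 bids 4 and Bidder 4 bids 4.
Bid 11: wins, pays 11, utility 11 - 11 = 0.
Bid 9: wins, pays 9, utility 11 - 9 = 2.
So bidding 9 beats truth here (2 > 0).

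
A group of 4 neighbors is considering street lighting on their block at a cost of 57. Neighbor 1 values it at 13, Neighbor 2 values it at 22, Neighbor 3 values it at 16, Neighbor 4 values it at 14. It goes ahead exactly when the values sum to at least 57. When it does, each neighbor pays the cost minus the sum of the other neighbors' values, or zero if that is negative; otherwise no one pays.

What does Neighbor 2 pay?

Total value 65 ≥ cost 57, so the project is built.
The other neighbors' values sum to 43.
Cost minus that sum is 57 - 43 = 14.

14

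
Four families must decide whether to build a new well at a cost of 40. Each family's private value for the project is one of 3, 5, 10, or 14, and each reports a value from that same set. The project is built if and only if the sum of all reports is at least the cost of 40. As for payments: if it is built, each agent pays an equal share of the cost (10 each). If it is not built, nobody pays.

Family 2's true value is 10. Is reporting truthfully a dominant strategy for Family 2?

Yes

Check each profile of the others' reports and compare truth against every alternative report.
Others report (3, 3, 3): truth gives 0, best alternative gives 0.
Others report (3, 3, 5): truth gives 0, best alternative gives 0.
Others report (3, 3, 10): truth gives 0, best alternative gives 0.
Others report (3, 3, 14): truth gives 0, best alternative gives 0.
Others report (3, 5, 3): truth gives 0, best alternative gives 0.
Others report (3, 5, 5): truth gives 0, best alternative gives 0.
(Remaining 58 profiles checked similarly; truth is weakly best in each.)
In every case the truthful report is at least as good as any alternative, so it is a dominant strategy.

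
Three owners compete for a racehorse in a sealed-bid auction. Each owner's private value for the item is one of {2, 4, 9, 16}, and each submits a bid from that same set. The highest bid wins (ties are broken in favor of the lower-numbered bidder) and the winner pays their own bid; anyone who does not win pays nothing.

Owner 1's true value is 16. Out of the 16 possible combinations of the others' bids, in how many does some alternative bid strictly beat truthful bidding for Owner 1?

9

Others bid (2, 2): truth gives 0; bid 2 gives 14 > 0. Violating.
Others bid (2, 4): truth gives 0; bid 4 gives 12 > 0. Violating.
Others bid (2, 9): truth gives 0; bid 9 gives 7 > 0. Violating.
Others bid (4, 2): truth gives 0; bid 4 gives 12 > 0. Violating.
Others bid (2, 16): truth gives 0; no alternative beats it.
Others bid (4, 16): truth gives 0; no alternative beats it.
(Checking all 16 profiles: 9 have a profitable deviation, 7 do not.)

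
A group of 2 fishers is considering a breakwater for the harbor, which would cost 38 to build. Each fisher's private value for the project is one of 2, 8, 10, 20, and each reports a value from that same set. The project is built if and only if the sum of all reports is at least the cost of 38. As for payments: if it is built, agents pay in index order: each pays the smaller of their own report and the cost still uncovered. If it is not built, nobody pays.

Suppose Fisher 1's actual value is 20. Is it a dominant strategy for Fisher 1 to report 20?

Check each profile of the others' reports and compare truth against every alternative report.
Others report (2): truth gives 0, best alternative gives 0.
Others report (8): truth gives 0, best alternative gives 0.
Others report (10): truth gives 0, best alternative gives 0.
Others report (20): truth gives 0, best alternative gives 0.
In every case the truthful report is at least as good as any alternative, so it is a dominant strategy.

Yes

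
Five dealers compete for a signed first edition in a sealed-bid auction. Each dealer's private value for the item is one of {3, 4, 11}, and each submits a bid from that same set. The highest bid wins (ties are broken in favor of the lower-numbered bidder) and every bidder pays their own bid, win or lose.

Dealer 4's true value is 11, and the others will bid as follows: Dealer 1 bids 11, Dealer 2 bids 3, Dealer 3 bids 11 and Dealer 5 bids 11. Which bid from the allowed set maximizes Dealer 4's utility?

Bid 3: loses but pays 3, utility -3.
Bid 4: loses but pays 4, utility -4.
Bid 11: loses but pays 11, utility -11.
The best choice is 3 with utility -3.

3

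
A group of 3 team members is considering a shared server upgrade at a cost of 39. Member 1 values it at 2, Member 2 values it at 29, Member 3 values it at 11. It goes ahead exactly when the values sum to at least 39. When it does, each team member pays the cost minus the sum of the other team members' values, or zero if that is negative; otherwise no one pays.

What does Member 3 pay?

8

Total value 42 ≥ cost 39, so the project is built.
The other team members' values sum to 31.
Cost minus that sum is 39 - 31 = 8.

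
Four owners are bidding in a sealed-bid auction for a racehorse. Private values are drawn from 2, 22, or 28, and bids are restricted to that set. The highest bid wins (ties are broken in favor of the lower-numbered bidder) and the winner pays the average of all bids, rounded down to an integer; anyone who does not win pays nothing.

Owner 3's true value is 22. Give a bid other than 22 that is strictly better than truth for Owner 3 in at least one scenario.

28

Suppose Owner 1 bids 2, Owner 2 bids 2 and Owner 4 bids 28.
Bid 22: loses, pays 0, utility 0.
Bid 28: wins, pays 15, utility 22 - 15 = 7.
So bidding 28 beats truth here (7 > 0).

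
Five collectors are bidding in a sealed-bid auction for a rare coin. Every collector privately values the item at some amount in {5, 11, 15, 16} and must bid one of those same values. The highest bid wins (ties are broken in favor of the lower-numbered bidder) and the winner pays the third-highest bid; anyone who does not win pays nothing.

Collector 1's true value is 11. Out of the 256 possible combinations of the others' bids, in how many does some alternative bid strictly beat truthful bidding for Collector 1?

8

Others bid (5, 5, 5, 15): truth gives 0; bid 15 gives 6 > 0. Violating.
Others bid (5, 5, 5, 16): truth gives 0; bid 16 gives 6 > 0. Violating.
Others bid (5, 5, 15, 5): truth gives 0; bid 15 gives 6 > 0. Violating.
Others bid (5, 5, 16, 5): truth gives 0; bid 16 gives 6 > 0. Violating.
Others bid (5, 5, 5, 5): truth gives 6; no alternative beats it.
Others bid (5, 5, 5, 11): truth gives 6; no alternative beats it.
(Checking all 256 profiles: 8 have a profitable deviation, 248 do not.)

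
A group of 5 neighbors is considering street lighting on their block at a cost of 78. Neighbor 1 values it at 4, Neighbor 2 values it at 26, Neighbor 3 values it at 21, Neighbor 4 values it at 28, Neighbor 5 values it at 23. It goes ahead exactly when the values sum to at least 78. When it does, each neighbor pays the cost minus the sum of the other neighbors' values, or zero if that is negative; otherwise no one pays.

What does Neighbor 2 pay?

2

Total value 102 ≥ cost 78, so the project is built.
The other neighbors' values sum to 76.
Cost minus that sum is 78 - 76 = 2.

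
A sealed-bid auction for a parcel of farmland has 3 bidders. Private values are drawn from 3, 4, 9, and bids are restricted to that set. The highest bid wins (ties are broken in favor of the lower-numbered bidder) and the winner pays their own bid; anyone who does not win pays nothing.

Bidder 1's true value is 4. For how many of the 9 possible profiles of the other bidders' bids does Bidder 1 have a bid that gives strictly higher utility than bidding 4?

1

Others bid (3, 3): truth gives 0; bid 3 gives 1 > 0. Violating.
Others bid (3, 4): truth gives 0; no alternative beats it.
Others bid (3, 9): truth gives 0; no alternative beats it.
(Checking all 9 profiles: 1 has a profitable deviation, 8 do not.)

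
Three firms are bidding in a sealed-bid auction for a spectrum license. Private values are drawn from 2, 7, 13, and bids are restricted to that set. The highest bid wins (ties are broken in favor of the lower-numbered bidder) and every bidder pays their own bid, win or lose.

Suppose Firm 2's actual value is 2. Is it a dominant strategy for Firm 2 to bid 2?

Check each profile of the others' bids and compare truth against every alternative bid.
Others bid (2, 13): truth gives -2, best alternative gives -7.
Others bid (7, 2): truth gives -2, best alternative gives -7.
Others bid (7, 7): truth gives -2, best alternative gives -7.
Others bid (7, 13): truth gives -2, best alternative gives -7.
Others bid (13, 2): truth gives -2, best alternative gives -7.
Others bid (13, 7): truth gives -2, best alternative gives -7.
(Remaining 3 profiles checked similarly; truth is weakly best in each.)
In every case the truthful bid is at least as good as any alternative, so it is a dominant strategy.

Yes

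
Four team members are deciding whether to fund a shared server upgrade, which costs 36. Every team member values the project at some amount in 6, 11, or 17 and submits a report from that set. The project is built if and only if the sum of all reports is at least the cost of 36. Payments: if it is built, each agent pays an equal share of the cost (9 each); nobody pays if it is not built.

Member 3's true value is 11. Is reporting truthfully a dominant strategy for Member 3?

Consider the case where Member 1 reports 6, Member 2 reports 6 and Member 4 reports 11.
Truthful report 11: project not built, utility 0.
Report 17 instead: project built, pays 9, utility 11 - 9 = 2.
Since 2 > 0, reporting 17 is strictly better here, so truthful reporting is not dominant.

No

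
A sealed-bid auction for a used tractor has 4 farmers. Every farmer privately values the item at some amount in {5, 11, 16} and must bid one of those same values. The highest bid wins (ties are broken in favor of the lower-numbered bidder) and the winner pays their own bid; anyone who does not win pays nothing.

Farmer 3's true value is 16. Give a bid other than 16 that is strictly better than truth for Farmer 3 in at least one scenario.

11

Suppose Farmer 1 bids 5, Farmer 2 bids 5 and Farmer 4 bids 5.
Bid 16: wins, pays 16, utility 16 - 16 = 0.
Bid 11: wins, pays 11, utility 16 - 11 = 5.
So bidding 11 beats truth here (5 > 0).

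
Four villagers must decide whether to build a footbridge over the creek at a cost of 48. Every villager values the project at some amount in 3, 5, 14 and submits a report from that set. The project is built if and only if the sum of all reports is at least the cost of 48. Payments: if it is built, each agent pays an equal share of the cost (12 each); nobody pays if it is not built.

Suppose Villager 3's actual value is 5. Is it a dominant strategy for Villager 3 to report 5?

Yes

Check each profile of the others' reports and compare truth against every alternative report.
Others report (3, 3, 3): truth gives 0, best alternative gives 0.
Others report (3, 3, 5): truth gives 0, best alternative gives 0.
Others report (3, 3, 14): truth gives 0, best alternative gives 0.
Others report (3, 5, 3): truth gives 0, best alternative gives 0.
Others report (3, 5, 5): truth gives 0, best alternative gives 0.
Others report (3, 5, 14): truth gives 0, best alternative gives 0.
(Remaining 21 profiles checked similarly; truth is weakly best in each.)
In every case the truthful report is at least as good as any alternative, so it is a dominant strategy.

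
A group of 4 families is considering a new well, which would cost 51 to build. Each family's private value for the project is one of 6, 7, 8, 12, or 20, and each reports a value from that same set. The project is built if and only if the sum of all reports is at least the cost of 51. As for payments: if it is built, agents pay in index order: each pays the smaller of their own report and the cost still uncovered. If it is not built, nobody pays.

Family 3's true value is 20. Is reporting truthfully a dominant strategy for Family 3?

No

Consider the case where Family 1 reports 6, Family 2 reports 20 and Family 4 reports 20.
Truthful report 20: project built, pays 20, utility 20 - 20 = 0.
Report 6 instead: project built, pays 6, utility 20 - 6 = 14.
Since 14 > 0, reporting 6 is strictly better here, so truthful reporting is not dominant.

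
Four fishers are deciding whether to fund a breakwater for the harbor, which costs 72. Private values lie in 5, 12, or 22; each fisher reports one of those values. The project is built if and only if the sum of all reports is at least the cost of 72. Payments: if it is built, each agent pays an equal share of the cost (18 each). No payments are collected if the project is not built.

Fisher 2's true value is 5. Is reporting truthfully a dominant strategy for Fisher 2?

Check each profile of the others' reports and compare truth against every alternative report.
Others report (22, 22, 22): truth gives 0, best alternative gives -13.
Others report (5, 5, 5): truth gives 0, best alternative gives 0.
Others report (5, 5, 12): truth gives 0, best alternative gives 0.
Others report (5, 5, 22): truth gives 0, best alternative gives 0.
Others report (5, 12, 5): truth gives 0, best alternative gives 0.
Others report (5, 12, 12): truth gives 0, best alternative gives 0.
(Remaining 21 profiles checked similarly; truth is weakly best in each.)
In every case the truthful report is at least as good as any alternative, so it is a dominant strategy.

Yes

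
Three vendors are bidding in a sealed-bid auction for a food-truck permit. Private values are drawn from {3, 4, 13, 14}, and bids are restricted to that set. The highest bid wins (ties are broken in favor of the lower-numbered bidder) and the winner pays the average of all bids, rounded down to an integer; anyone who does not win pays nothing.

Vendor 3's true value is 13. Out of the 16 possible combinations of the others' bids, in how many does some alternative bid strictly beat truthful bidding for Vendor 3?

5

Others bid (3, 3): truth gives 7; bid 4 gives 10 > 7. Violating.
Others bid (3, 13): truth gives 0; bid 14 gives 3 > 0. Violating.
Others bid (4, 13): truth gives 0; bid 14 gives 3 > 0. Violating.
Others bid (13, 3): truth gives 0; bid 14 gives 3 > 0. Violating.
Others bid (3, 4): truth gives 7; no alternative beats it.
Others bid (3, 14): truth gives 0; no alternative beats it.
(Checking all 16 profiles: 5 have a profitable deviation, 11 do not.)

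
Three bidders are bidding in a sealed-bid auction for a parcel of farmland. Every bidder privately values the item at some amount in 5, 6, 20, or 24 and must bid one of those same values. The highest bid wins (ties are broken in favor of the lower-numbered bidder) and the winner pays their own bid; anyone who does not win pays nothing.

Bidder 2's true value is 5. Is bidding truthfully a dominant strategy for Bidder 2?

Check each profile of the others' bids and compare truth against every alternative bid.
Others bid (5, 5): truth gives 0, best alternative gives -1.
Others bid (5, 6): truth gives 0, best alternative gives -1.
Others bid (5, 20): truth gives 0, best alternative gives 0.
Others bid (5, 24): truth gives 0, best alternative gives 0.
Others bid (6, 5): truth gives 0, best alternative gives 0.
Others bid (6, 6): truth gives 0, best alternative gives 0.
(Remaining 10 profiles checked similarly; truth is weakly best in each.)
In every case the truthful bid is at least as good as any alternative, so it is a dominant strategy.

Yes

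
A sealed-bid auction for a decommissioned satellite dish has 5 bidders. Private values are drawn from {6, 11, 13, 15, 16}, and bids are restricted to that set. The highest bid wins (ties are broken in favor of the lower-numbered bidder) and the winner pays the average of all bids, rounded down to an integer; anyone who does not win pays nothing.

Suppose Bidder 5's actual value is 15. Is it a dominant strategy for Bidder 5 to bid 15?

Consider the case where Bidder 1 bids 6, Bidder 2 bids 6, Bidder 3 bids 6 and Bidder 4 bids 15.
Truthful bid 15: loses, pays 0, utility 0.
Bid 16 instead: wins, pays 9, utility 15 - 9 = 6.
Since 6 > 0, bidding 16 is strictly better here, so truthful bidding is not dominant.

No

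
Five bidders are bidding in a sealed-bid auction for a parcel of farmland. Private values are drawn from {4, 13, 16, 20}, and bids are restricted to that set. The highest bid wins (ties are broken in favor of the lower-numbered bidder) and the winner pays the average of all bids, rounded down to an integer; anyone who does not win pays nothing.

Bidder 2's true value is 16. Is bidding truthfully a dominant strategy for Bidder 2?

No

Consider the case where Bidder 1 bids 4, Bidder 3 bids 4, Bidder 4 bids 4 and Bidder 5 bids 4.
Truthful bid 16: wins, pays 6, utility 16 - 6 = 10.
Bid 13 instead: wins, pays 5, utility 16 - 5 = 11.
Since 11 > 10, bidding 13 is strictly better here, so truthful bidding is not dominant.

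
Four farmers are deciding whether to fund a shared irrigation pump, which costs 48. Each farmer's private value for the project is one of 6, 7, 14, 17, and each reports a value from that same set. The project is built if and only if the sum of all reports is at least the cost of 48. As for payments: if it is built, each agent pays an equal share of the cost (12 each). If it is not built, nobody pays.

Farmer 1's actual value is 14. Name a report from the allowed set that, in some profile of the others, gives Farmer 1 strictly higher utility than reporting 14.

17

Suppose Farmer 2 reports 7, Farmer 3 reports 7 and Farmer 4 reports 17.
Report 14: project not built, utility 0.
Report 17: project built, pays 12, utility 14 - 12 = 2.
So reporting 17 beats truth here (2 > 0).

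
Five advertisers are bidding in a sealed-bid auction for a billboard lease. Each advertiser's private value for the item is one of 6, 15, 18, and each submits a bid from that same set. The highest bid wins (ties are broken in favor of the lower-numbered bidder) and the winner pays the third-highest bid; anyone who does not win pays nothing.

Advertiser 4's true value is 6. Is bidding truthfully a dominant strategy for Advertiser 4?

Yes

Check each profile of the others' bids and compare truth against every alternative bid.
Others bid (6, 6, 6, 6): truth gives 0, best alternative gives 0.
Others bid (6, 6, 6, 15): truth gives 0, best alternative gives 0.
Others bid (6, 6, 6, 18): truth gives 0, best alternative gives 0.
Others bid (6, 6, 15, 6): truth gives 0, best alternative gives 0.
Others bid (6, 6, 15, 15): truth gives 0, best alternative gives 0.
Others bid (6, 6, 15, 18): truth gives 0, best alternative gives 0.
(Remaining 75 profiles checked similarly; truth is weakly best in each.)
In every case the truthful bid is at least as good as any alternative, so it is a dominant strategy.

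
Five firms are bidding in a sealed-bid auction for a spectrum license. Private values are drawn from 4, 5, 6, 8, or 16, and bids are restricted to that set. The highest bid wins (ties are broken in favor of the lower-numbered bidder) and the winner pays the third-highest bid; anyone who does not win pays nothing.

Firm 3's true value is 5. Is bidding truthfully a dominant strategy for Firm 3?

Consider the case where Firm 1 bids 4, Firm 2 bids 4, Firm 4 bids 4 and Firm 5 bids 6.
Truthful bid 5: loses, pays 0, utility 0.
Bid 6 instead: wins, pays 4, utility 5 - 4 = 1.
Since 1 > 0, bidding 6 is strictly better here, so truthful bidding is not dominant.

No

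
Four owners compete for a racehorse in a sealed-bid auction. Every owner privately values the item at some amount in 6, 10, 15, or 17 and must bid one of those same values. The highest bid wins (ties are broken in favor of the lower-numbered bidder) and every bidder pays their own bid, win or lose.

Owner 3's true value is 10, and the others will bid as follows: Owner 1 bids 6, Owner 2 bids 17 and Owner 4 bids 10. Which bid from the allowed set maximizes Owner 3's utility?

6

Bid 6: loses but pays 6, utility -6.
Bid 10: loses but pays 10, utility -10.
Bid 15: loses but pays 15, utility -15.
Bid 17: loses but pays 17, utility -17.
The best choice is 6 with utility -6.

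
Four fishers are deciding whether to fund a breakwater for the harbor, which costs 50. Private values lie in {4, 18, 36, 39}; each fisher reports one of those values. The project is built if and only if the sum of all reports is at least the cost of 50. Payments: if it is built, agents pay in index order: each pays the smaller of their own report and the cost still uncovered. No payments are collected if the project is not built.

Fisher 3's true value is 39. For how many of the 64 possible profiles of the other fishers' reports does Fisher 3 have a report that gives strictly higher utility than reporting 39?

Others report (4, 4, 18): truth gives 0; report 36 gives 3 > 0. Violating.
Others report (4, 4, 36): truth gives 0; report 18 gives 21 > 0. Violating.
Others report (4, 4, 39): truth gives 0; report 4 gives 35 > 0. Violating.
Others report (4, 18, 18): truth gives 11; report 18 gives 21 > 11. Violating.
Others report (4, 4, 4): truth gives 0; no alternative beats it.
Others report (4, 18, 4): truth gives 11; no alternative beats it.
(Checking all 64 profiles: 26 have a profitable deviation, 38 do not.)

26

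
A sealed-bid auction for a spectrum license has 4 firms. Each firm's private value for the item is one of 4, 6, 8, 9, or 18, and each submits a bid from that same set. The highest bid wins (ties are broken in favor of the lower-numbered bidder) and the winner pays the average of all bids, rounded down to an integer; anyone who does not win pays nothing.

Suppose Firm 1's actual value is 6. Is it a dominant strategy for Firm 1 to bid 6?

Check each profile of the others' bids and compare truth against every alternative bid.
Others bid (4, 6, 6): truth gives 1, best alternative gives 0.
Others bid (6, 4, 6): truth gives 1, best alternative gives 0.
Others bid (6, 6, 4): truth gives 1, best alternative gives 0.
Others bid (4, 4, 4): truth gives 2, best alternative gives 2.
Others bid (4, 4, 6): truth gives 1, best alternative gives 1.
Others bid (4, 6, 4): truth gives 1, best alternative gives 1.
(Remaining 119 profiles checked similarly; truth is weakly best in each.)
In every case the truthful bid is at least as good as any alternative, so it is a dominant strategy.

Yes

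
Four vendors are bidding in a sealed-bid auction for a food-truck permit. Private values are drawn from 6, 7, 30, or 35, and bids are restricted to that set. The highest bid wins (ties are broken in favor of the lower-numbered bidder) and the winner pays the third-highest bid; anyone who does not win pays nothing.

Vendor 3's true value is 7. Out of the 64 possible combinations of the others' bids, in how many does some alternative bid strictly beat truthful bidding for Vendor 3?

Others bid (6, 6, 30): truth gives 0; bid 30 gives 1 > 0. Violating.
Others bid (6, 6, 35): truth gives 0; bid 35 gives 1 > 0. Violating.
Others bid (6, 7, 6): truth gives 0; bid 30 gives 1 > 0. Violating.
Others bid (6, 30, 6): truth gives 0; bid 35 gives 1 > 0. Violating.
Others bid (6, 6, 6): truth gives 1; no alternative beats it.
Others bid (6, 6, 7): truth gives 1; no alternative beats it.
(Checking all 64 profiles: 6 have a profitable deviation, 58 do not.)

6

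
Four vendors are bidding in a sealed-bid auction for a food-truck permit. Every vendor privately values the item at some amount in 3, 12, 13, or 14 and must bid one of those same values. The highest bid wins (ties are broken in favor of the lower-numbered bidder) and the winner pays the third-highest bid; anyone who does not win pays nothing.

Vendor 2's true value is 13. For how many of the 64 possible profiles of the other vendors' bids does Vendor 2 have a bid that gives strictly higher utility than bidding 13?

Others bid (3, 3, 14): truth gives 0; bid 14 gives 10 > 0. Violating.
Others bid (3, 12, 14): truth gives 0; bid 14 gives 1 > 0. Violating.
Others bid (3, 14, 3): truth gives 0; bid 14 gives 10 > 0. Violating.
Others bid (3, 14, 12): truth gives 0; bid 14 gives 1 > 0. Violating.
Others bid (3, 3, 3): truth gives 10; no alternative beats it.
Others bid (3, 3, 12): truth gives 10; no alternative beats it.
(Checking all 64 profiles: 12 have a profitable deviation, 52 do not.)

12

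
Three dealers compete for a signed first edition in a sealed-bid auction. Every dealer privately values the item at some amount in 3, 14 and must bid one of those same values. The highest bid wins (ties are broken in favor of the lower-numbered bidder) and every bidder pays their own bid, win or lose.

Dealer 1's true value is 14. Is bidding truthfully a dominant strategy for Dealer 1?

Consider the case where Dealer 2 bids 3 and Dealer 3 bids 3.
Truthful bid 14: wins, pays 14, utility 14 - 14 = 0.
Bid 3 instead: wins, pays 3, utility 14 - 3 = 11.
Since 11 > 0, bidding 3 is strictly better here, so truthful bidding is not dominant.

No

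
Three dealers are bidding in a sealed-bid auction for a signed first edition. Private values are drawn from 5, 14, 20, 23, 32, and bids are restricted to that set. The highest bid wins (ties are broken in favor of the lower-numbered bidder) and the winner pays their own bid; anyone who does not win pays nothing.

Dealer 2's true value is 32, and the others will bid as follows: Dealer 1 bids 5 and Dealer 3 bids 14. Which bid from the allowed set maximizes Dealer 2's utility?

14

Bid 5: loses, pays 0, utility 0.
Bid 14: wins, pays 14, utility 32 - 14 = 18.
Bid 20: wins, pays 20, utility 32 - 20 = 12.
Bid 23: wins, pays 23, utility 32 - 23 = 9.
Bid 32: wins, pays 32, utility 32 - 32 = 0.
The best choice is 14 with utility 18.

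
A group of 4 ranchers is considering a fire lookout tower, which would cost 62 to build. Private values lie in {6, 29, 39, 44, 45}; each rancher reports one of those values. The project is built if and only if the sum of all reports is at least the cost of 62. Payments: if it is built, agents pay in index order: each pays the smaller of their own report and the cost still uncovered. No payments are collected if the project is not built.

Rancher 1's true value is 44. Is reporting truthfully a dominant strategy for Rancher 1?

No

Consider the case where Rancher 2 reports 6, Rancher 3 reports 6 and Rancher 4 reports 29.
Truthful report 44: project built, pays 44, utility 44 - 44 = 0.
Report 29 instead: project built, pays 29, utility 44 - 29 = 15.
Since 15 > 0, reporting 29 is strictly better here, so truthful reporting is not dominant.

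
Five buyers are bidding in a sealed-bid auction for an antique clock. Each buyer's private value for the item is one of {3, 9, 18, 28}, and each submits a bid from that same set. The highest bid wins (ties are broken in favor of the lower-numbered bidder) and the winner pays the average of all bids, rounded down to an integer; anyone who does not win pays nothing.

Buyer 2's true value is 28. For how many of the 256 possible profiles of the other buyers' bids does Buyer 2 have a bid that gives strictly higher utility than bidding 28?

Others bid (3, 3, 3, 3): truth gives 20; bid 9 gives 24 > 20. Violating.
Others bid (3, 3, 3, 9): truth gives 19; bid 9 gives 23 > 19. Violating.
Others bid (3, 3, 3, 18): truth gives 17; bid 18 gives 19 > 17. Violating.
Others bid (3, 3, 9, 3): truth gives 19; bid 9 gives 23 > 19. Violating.
Others bid (3, 3, 3, 28): truth gives 15; no alternative beats it.
Others bid (3, 3, 9, 28): truth gives 14; no alternative beats it.
(Checking all 256 profiles: 54 have a profitable deviation, 202 do not.)

54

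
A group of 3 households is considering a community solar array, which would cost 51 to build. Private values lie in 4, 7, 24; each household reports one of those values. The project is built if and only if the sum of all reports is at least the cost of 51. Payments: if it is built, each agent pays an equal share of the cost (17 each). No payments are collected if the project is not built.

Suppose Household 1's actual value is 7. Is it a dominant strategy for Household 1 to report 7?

Yes

Check each profile of the others' reports and compare truth against every alternative report.
Others report (24, 24): truth gives -10, best alternative gives -10.
Others report (4, 4): truth gives 0, best alternative gives 0.
Others report (4, 7): truth gives 0, best alternative gives 0.
Others report (4, 24): truth gives 0, best alternative gives 0.
Others report (7, 4): truth gives 0, best alternative gives 0.
Others report (7, 7): truth gives 0, best alternative gives 0.
(Remaining 3 profiles checked similarly; truth is weakly best in each.)
In every case the truthful report is at least as good as any alternative, so it is a dominant strategy.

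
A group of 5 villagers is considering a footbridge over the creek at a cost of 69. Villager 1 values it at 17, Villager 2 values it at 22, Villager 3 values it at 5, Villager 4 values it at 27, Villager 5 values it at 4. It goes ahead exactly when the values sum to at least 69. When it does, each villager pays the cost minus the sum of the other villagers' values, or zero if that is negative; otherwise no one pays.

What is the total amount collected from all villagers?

48

Total value 75 ≥ cost 69, so it is built.
Villager 1: others sum to 58; max(0, 69 - 58) = 11.
Villager 2: others sum to 53; max(0, 69 - 53) = 16.
Villager 3: others sum to 70; max(0, 69 - 70) = 0.
Villager 4: others sum to 48; max(0, 69 - 48) = 21.
Villager 5: others sum to 71; max(0, 69 - 71) = 0.
Total collected = 11 + 16 + 0 + 21 + 0 = 48.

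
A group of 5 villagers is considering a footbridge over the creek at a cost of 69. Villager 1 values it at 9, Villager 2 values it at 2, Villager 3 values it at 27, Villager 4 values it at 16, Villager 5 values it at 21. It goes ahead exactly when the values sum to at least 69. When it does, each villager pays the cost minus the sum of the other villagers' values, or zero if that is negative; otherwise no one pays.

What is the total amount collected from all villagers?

Total value 75 ≥ cost 69, so it is built.
Villager 1: others sum to 66; max(0, 69 - 66) = 3.
Villager 2: others sum to 73; max(0, 69 - 73) = 0.
Villager 3: others sum to 48; max(0, 69 - 48) = 21.
Villager 4: others sum to 59; max(0, 69 - 59) = 10.
Villager 5: others sum to 54; max(0, 69 - 54) = 15.
Total collected = 3 + 0 + 21 + 10 + 15 = 49.

49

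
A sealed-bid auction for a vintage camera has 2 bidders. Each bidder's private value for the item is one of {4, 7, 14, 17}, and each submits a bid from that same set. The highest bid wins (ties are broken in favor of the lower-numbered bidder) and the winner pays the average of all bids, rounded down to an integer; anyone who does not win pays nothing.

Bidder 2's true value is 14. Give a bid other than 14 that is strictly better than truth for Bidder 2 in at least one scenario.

7

Suppose Bidder 1 bids 4.
Bid 14: wins, pays 9, utility 14 - 9 = 5.
Bid 7: wins, pays 5, utility 14 - 5 = 9.
So bidding 7 beats truth here (9 > 5).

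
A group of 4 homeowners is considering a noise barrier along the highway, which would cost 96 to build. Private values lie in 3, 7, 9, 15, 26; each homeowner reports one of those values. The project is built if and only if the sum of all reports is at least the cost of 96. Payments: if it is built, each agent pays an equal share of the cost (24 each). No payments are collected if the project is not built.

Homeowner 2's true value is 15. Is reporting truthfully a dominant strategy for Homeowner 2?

Yes

Check each profile of the others' reports and compare truth against every alternative report.
Others report (3, 3, 3): truth gives 0, best alternative gives 0.
Others report (3, 3, 7): truth gives 0, best alternative gives 0.
Others report (3, 3, 9): truth gives 0, best alternative gives 0.
Others report (3, 3, 15): truth gives 0, best alternative gives 0.
Others report (3, 3, 26): truth gives 0, best alternative gives 0.
Others report (3, 7, 3): truth gives 0, best alternative gives 0.
(Remaining 119 profiles checked similarly; truth is weakly best in each.)
In every case the truthful report is at least as good as any alternative, so it is a dominant strategy.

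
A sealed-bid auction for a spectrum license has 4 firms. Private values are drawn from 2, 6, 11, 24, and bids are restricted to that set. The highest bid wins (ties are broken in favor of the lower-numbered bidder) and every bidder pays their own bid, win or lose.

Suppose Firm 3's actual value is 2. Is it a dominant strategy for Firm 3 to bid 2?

Check each profile of the others' bids and compare truth against every alternative bid.
Others bid (2, 2, 11): truth gives -2, best alternative gives -6.
Others bid (2, 2, 24): truth gives -2, best alternative gives -6.
Others bid (2, 6, 2): truth gives -2, best alternative gives -6.
Others bid (2, 6, 6): truth gives -2, best alternative gives -6.
Others bid (2, 6, 11): truth gives -2, best alternative gives -6.
Others bid (2, 6, 24): truth gives -2, best alternative gives -6.
(Remaining 58 profiles checked similarly; truth is weakly best in each.)
In every case the truthful bid is at least as good as any alternative, so it is a dominant strategy.

Yes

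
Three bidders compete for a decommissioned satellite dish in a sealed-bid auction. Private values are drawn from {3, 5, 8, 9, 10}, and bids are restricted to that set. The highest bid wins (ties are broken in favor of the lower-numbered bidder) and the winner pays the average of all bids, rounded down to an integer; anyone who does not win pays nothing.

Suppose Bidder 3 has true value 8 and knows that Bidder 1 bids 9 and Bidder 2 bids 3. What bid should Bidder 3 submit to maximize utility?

10

Bid 3: loses, pays 0, utility 0.
Bid 5: loses, pays 0, utility 0.
Bid 8: loses, pays 0, utility 0.
Bid 9: loses, pays 0, utility 0.
Bid 10: wins, pays 7, utility 8 - 7 = 1.
The best choice is 10 with utility 1.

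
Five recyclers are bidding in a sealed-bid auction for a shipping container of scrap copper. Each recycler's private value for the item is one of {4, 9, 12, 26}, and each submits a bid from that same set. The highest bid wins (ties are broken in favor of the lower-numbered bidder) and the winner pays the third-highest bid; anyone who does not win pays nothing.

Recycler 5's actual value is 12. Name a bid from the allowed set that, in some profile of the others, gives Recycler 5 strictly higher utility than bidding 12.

26

Suppose Recycler 1 bids 4, Recycler 2 bids 4, Recycler 3 bids 4 and Recycler 4 bids 12.
Bid 12: loses, pays 0, utility 0.
Bid 26: wins, pays 4, utility 12 - 4 = 8.
So bidding 26 beats truth here (8 > 0).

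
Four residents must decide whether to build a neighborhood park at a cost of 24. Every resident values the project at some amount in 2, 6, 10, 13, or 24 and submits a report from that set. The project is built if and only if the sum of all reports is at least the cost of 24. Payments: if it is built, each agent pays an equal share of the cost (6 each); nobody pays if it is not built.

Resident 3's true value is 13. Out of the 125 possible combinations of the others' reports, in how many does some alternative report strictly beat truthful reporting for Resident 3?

4

Others report (2, 2, 2): truth gives 0; report 24 gives 7 > 0. Violating.
Others report (2, 2, 6): truth gives 0; report 24 gives 7 > 0. Violating.
Others report (2, 6, 2): truth gives 0; report 24 gives 7 > 0. Violating.
Others report (6, 2, 2): truth gives 0; report 24 gives 7 > 0. Violating.
Others report (2, 2, 10): truth gives 7; no alternative beats it.
Others report (2, 2, 13): truth gives 7; no alternative beats it.
(Checking all 125 profiles: 4 have a profitable deviation, 121 do not.)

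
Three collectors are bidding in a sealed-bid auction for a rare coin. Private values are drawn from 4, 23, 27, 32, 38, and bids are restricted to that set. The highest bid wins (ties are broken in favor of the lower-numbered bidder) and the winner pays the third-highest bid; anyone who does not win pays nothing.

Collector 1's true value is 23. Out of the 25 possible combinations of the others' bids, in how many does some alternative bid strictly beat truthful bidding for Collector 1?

Others bid (4, 27): truth gives 0; bid 27 gives 19 > 0. Violating.
Others bid (4, 32): truth gives 0; bid 32 gives 19 > 0. Violating.
Others bid (4, 38): truth gives 0; bid 38 gives 19 > 0. Violating.
Others bid (27, 4): truth gives 0; bid 27 gives 19 > 0. Violating.
Others bid (4, 4): truth gives 19; no alternative beats it.
Others bid (4, 23): truth gives 19; no alternative beats it.
(Checking all 25 profiles: 6 have a profitable deviation, 19 do not.)

6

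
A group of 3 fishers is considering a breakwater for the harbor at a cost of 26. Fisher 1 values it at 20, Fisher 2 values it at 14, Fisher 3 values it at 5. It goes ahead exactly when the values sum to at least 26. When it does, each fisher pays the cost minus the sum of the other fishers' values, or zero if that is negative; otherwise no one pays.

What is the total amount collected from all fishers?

Total value 39 ≥ cost 26, so it is built.
Fisher 1: others sum to 19; max(0, 26 - 19) = 7.
Fisher 2: others sum to 25; max(0, 26 - 25) = 1.
Fisher 3: others sum to 34; max(0, 26 - 34) = 0.
Total collected = 7 + 1 + 0 = 8.

8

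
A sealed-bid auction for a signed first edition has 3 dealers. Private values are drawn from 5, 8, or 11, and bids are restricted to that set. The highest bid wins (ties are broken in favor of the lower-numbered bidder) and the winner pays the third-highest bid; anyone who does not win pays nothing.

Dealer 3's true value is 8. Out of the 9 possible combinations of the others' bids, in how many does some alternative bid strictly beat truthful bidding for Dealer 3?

2

Others bid (5, 8): truth gives 0; bid 11 gives 3 > 0. Violating.
Others bid (8, 5): truth gives 0; bid 11 gives 3 > 0. Violating.
Others bid (5, 5): truth gives 3; no alternative beats it.
Others bid (5, 11): truth gives 0; no alternative beats it.
(Checking all 9 profiles: 2 have a profitable deviation, 7 do not.)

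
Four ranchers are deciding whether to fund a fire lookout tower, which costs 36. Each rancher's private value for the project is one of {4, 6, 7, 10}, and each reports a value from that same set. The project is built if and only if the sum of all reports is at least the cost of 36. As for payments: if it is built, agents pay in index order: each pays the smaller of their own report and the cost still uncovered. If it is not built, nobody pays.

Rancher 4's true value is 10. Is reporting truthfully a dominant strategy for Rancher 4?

Check each profile of the others' reports and compare truth against every alternative report.
Others report (7, 10, 10): truth gives 1, best alternative gives 0.
Others report (10, 7, 10): truth gives 1, best alternative gives 0.
Others report (10, 10, 7): truth gives 1, best alternative gives 0.
Others report (10, 10, 10): truth gives 4, best alternative gives 4.
Others report (4, 4, 4): truth gives 0, best alternative gives 0.
Others report (4, 4, 6): truth gives 0, best alternative gives 0.
(Remaining 58 profiles checked similarly; truth is weakly best in each.)
In every case the truthful report is at least as good as any alternative, so it is a dominant strategy.

Yes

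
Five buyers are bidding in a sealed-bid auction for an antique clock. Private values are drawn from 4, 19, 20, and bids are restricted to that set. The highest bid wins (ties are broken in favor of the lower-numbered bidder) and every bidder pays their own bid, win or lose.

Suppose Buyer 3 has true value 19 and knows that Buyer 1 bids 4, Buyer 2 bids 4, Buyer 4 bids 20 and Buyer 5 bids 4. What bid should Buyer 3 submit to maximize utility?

Bid 4: loses but pays 4, utility -4.
Bid 19: loses but pays 19, utility -19.
Bid 20: wins, pays 20, utility 19 - 20 = -1.
The best choice is 20 with utility -1.

20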